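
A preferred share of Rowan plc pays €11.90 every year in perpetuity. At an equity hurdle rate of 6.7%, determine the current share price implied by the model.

€177.61

Zero-growth DDM (perpetuity): P₀ = D/r = 11.90 / 0.067 = 177.6119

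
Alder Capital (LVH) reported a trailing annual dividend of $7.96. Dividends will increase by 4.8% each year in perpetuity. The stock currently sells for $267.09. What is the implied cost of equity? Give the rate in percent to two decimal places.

7.92%

Rearranging the constant-growth DDM: r = D₁/P₀ + g.
D₁ = 7.96 × (1 + 0.048) = 8.3421.
r = 8.3421 / 267.09 + 0.048 = 0.03123 + 0.048 = 0.07923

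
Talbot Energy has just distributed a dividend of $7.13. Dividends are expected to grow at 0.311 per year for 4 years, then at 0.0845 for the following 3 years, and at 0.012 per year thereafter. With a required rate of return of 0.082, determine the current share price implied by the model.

$317.18

Three-stage DDM. Project D₁…D_7; terminal Gordon value at t=7 with g = 0.012; discount at r = 0.082.
D_1 = 9.3474
D_2 = 12.2545
D_3 = 16.0656
D_4 = 21.0620
D_5 = 22.8418
D_6 = 24.7719
D_7 = 26.8651
TV_7 = 27.1875/(0.082−0.012) = 388.3930
P₀ = Σ Dₜ/(1+r)ᵗ + TV_7/(1+r)^7 = 317.1785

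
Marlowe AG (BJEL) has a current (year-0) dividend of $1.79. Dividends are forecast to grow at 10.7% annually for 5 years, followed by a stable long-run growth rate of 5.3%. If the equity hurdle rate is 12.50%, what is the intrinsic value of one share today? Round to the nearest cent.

$32.68

Two-stage DDM. Project D₁…D_5 at 0.107, terminal growth 0.053, discount at r = 0.125.
D_1 = 1.9815
D_2 = 2.1936
D_3 = 2.4283
D_4 = 2.6881
D_5 = 2.9757
Terminal value at t=5: TV = D_6/(r−g) = 3.1334/(0.125−0.053) = 43.5198
P₀ = 1.9815/(1+0.125)^1 + 2.1936/(1+0.125)^2 + 2.4283/(1+0.125)^3 + 2.6881/(1+0.125)^4 + 2.9757/(1+0.125)^5 + 43.5198/(1+0.125)^5 = 32.6799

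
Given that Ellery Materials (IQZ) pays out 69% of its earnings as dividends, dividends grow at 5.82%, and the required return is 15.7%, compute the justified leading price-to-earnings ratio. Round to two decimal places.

6.98

Justified leading P/E = b/(r−g) = 0.69/(0.157−0.0582) = 6.9838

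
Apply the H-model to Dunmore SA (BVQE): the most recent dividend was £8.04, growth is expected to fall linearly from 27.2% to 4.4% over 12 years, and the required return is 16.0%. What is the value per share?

H-model: P₀ = D₀[(1+g_L) + H(g_S−g_L)]/(r−g_L), with H = 12/2 = 6.
P₀ = 8.04 × [(1+0.044) + 6×(0.272−0.044)] / (0.16−0.044)
   = 8.04 × 2.4120 / 0.116 = 167.1766

£167.18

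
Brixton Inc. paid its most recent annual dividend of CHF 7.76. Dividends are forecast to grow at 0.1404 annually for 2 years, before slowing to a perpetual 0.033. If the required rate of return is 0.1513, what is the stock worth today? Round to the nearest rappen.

Two-stage DDM. Project D₁…D_2 at 0.1404, terminal growth 0.033, discount at r = 0.1513.
D_1 = 8.8495
D_2 = 10.0920
Terminal value at t=2: TV = D_3/(r−g) = 10.4250/(0.1513−0.033) = 88.1235
P₀ = 8.8495/(1+0.1513)^1 + 10.0920/(1+0.1513)^2 + 88.1235/(1+0.1513)^2 = 81.7839

CHF 81.78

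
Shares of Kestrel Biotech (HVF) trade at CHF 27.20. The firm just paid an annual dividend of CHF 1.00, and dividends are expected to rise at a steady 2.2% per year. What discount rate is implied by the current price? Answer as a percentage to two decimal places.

5.96%

Rearranging the constant-growth DDM: r = D₁/P₀ + g.
D₁ = 1.00 × (1 + 0.022) = 1.0220.
r = 1.0220 / 27.20 + 0.022 = 0.03757 + 0.022 = 0.05957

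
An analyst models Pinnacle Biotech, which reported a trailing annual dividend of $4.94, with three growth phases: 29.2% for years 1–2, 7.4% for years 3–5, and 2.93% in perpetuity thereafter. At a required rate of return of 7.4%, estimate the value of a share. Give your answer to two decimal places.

$199.16

Three-stage DDM. Project D₁…D_5; terminal Gordon value at t=5 with g = 0.0293; discount at r = 0.074.
D_1 = 6.3825
D_2 = 8.2462
D_3 = 8.8564
D_4 = 9.5118
D_5 = 10.2156
TV_5 = 10.5149/(0.074−0.0293) = 235.2336
P₀ = Σ Dₜ/(1+r)ᵗ + TV_5/(1+r)^5 = 199.1568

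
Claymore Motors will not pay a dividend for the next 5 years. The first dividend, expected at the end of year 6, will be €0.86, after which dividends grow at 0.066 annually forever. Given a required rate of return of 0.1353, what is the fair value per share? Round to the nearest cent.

€6.58

Deferred-dividend DDM. At t=5 the remaining stream is a growing perpetuity with first payment D_6 = 0.86.
V_5 = D_6/(r−g) = 0.86/(0.1353−0.066) = 12.4098
P₀ = V_5/(1+r)^5 = 12.4098/(1+0.1353)^5 = 6.5798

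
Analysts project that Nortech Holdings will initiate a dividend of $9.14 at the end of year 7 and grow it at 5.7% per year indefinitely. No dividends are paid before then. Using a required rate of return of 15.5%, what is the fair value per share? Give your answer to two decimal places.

Deferred-dividend DDM. At t=6 the remaining stream is a growing perpetuity with first payment D_7 = 9.14.
V_6 = D_7/(r−g) = 9.14/(0.155−0.057) = 93.2653
P₀ = V_6/(1+r)^6 = 93.2653/(1+0.155)^6 = 39.2851

$39.29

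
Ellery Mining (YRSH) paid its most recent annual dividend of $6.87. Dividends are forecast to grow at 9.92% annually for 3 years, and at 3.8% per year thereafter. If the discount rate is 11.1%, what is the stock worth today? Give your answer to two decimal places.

Two-stage DDM. Project D₁…D_3 at 0.0992, terminal growth 0.038, discount at r = 0.111.
D_1 = 7.5515
D_2 = 8.3006
D_3 = 9.1240
Terminal value at t=3: TV = D_4/(r−g) = 9.4707/(0.111−0.038) = 129.7363
P₀ = 7.5515/(1+0.111)^1 + 8.3006/(1+0.111)^2 + 9.1240/(1+0.111)^3 + 129.7363/(1+0.111)^3 = 114.7814

$114.78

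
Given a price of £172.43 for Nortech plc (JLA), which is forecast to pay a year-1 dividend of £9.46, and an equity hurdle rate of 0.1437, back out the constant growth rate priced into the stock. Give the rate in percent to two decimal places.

From P₀ = D₁/(r − g), the implied growth is g = r − D₁/P₀.
g = 0.1437 − 9.46/172.43 = 0.1437 − 0.05486 = 0.08884

8.88%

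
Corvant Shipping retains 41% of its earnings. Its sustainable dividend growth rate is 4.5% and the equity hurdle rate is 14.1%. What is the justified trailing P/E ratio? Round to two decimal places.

6.42

Payout ratio b = 1 − 0.41 = 0.59.
Justified trailing P/E = b(1+g)/(r−g) = 0.59×(1+0.045)/(0.141−0.045) = 6.4224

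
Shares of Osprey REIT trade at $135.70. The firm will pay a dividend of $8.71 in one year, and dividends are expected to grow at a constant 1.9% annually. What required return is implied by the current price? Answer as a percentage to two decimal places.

Rearranging the constant-growth DDM: r = D₁/P₀ + g.
r = 8.7100 / 135.70 + 0.019 = 0.06419 + 0.019 = 0.08319

8.32%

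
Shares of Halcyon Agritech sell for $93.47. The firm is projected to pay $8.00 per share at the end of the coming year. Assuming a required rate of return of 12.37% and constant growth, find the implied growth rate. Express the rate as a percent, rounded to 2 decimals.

From P₀ = D₁/(r − g), the implied growth is g = r − D₁/P₀.
g = 0.1237 − 8.00/93.47 = 0.1237 − 0.08559 = 0.03811

3.81%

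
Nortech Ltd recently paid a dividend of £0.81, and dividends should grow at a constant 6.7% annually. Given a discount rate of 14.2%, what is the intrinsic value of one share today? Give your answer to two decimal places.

£11.52

Gordon growth model: P₀ = D₁/(r − g). D₁ = 0.81 × (1 + 0.067) = 0.8643.
P₀ = 0.8643 / (0.142 − 0.067) = 0.8643 / 0.075 = 11.5236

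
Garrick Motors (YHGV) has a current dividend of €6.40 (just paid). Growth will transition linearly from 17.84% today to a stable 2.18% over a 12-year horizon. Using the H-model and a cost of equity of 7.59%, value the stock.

€232.03

H-model: P₀ = D₀[(1+g_L) + H(g_S−g_L)]/(r−g_L), with H = 12/2 = 6.
P₀ = 6.40 × [(1+0.0218) + 6×(0.1784−0.0218)] / (0.0759−0.0218)
   = 6.40 × 1.9614 / 0.0541 = 232.0325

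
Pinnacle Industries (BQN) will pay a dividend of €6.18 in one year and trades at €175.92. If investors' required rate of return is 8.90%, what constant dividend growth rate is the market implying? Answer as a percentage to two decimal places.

From P₀ = D₁/(r − g), the implied growth is g = r − D₁/P₀.
g = 0.089 − 6.18/175.92 = 0.089 − 0.03513 = 0.05387

5.39%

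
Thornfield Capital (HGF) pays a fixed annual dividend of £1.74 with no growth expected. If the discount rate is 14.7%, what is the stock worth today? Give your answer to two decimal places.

£11.84

Zero-growth DDM (perpetuity): P₀ = D/r = 1.74 / 0.147 = 11.8367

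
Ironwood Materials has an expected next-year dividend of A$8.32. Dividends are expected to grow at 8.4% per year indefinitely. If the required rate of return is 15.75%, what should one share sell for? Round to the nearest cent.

A$113.20

Gordon growth model: P₀ = D₁/(r − g), with D₁ = 8.32 given directly.
P₀ = 8.3200 / (0.1575 − 0.084) = 8.3200 / 0.0735 = 113.1973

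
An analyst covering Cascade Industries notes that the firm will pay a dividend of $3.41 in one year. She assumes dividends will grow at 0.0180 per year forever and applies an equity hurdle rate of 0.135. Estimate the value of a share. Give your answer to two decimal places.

$29.15

Gordon growth model: P₀ = D₁/(r − g), with D₁ = 3.41 given directly.
P₀ = 3.4100 / (0.135 − 0.018) = 3.4100 / 0.117 = 29.1453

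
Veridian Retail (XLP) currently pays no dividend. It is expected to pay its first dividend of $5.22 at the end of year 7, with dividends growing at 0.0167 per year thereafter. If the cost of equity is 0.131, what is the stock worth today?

$21.82

Deferred-dividend DDM. At t=6 the remaining stream is a growing perpetuity with first payment D_7 = 5.22.
V_6 = D_7/(r−g) = 5.22/(0.131−0.0167) = 45.6693
P₀ = V_6/(1+r)^6 = 45.6693/(1+0.131)^6 = 21.8197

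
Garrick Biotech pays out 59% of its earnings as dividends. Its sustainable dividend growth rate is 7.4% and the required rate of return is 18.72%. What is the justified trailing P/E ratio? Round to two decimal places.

Justified trailing P/E = b(1+g)/(r−g) = 0.59×(1+0.074)/(0.1872−0.074) = 5.5977

5.60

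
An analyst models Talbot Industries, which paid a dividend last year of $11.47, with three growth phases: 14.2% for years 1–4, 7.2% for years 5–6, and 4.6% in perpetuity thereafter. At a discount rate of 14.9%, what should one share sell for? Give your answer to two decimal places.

Three-stage DDM. Project D₁…D_6; terminal Gordon value at t=6 with g = 0.046; discount at r = 0.149.
D_1 = 13.0987
D_2 = 14.9588
D_3 = 17.0829
D_4 = 19.5087
D_5 = 20.9133
D_6 = 22.4191
TV_6 = 23.4503/(0.149−0.046) = 227.6732
P₀ = Σ Dₜ/(1+r)ᵗ + TV_6/(1+r)^6 = 164.3160

$164.32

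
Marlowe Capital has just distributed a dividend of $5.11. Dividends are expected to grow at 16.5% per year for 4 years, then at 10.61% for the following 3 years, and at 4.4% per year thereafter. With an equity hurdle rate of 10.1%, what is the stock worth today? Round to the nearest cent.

Three-stage DDM. Project D₁…D_7; terminal Gordon value at t=7 with g = 0.044; discount at r = 0.101.
D_1 = 5.9532
D_2 = 6.9354
D_3 = 8.0798
D_4 = 9.4129
D_5 = 10.4116
D_6 = 11.5163
D_7 = 12.7382
TV_7 = 13.2987/(0.101−0.044) = 233.3100
P₀ = Σ Dₜ/(1+r)ᵗ + TV_7/(1+r)^7 = 161.9500

$161.95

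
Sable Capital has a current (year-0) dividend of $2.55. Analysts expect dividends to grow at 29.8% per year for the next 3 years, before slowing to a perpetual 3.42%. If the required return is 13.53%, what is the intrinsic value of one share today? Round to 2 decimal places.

$49.04

Two-stage DDM. Project D₁…D_3 at 0.298, terminal growth 0.0342, discount at r = 0.1353.
D_1 = 3.3099
D_2 = 4.2963
D_3 = 5.5765
Terminal value at t=3: TV = D_4/(r−g) = 5.7673/(0.1353−0.0342) = 57.0450
P₀ = 3.3099/(1+0.1353)^1 + 4.2963/(1+0.1353)^2 + 5.5765/(1+0.1353)^3 + 57.0450/(1+0.1353)^3 = 49.0436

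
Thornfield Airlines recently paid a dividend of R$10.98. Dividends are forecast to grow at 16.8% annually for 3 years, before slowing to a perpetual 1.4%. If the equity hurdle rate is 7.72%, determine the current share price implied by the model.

Two-stage DDM. Project D₁…D_3 at 0.168, terminal growth 0.014, discount at r = 0.0772.
D_1 = 12.8246
D_2 = 14.9792
D_3 = 17.4957
Terminal value at t=3: TV = D_4/(r−g) = 17.7406/(0.0772−0.014) = 280.7060
P₀ = 12.8246/(1+0.0772)^1 + 14.9792/(1+0.0772)^2 + 17.4957/(1+0.0772)^3 + 280.7060/(1+0.0772)^3 = 263.3875

R$263.39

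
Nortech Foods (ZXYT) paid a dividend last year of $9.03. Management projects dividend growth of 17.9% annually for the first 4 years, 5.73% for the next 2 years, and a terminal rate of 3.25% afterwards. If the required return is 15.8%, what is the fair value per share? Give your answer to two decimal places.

$121.28

Three-stage DDM. Project D₁…D_6; terminal Gordon value at t=6 with g = 0.0325; discount at r = 0.158.
D_1 = 10.6464
D_2 = 12.5521
D_3 = 14.7989
D_4 = 17.4479
D_5 = 18.4477
D_6 = 19.5047
TV_6 = 20.1386/(0.158−0.0325) = 160.4670
P₀ = Σ Dₜ/(1+r)ᵗ + TV_6/(1+r)^6 = 121.2836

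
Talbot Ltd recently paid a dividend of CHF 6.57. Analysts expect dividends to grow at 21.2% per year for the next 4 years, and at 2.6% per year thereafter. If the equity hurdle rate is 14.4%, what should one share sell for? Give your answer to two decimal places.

Two-stage DDM. Project D₁…D_4 at 0.212, terminal growth 0.026, discount at r = 0.144.
D_1 = 7.9628
D_2 = 9.6510
D_3 = 11.6970
D_4 = 14.1767
Terminal value at t=4: TV = D_5/(r−g) = 14.5453/(0.144−0.026) = 123.2654
P₀ = 7.9628/(1+0.144)^1 + 9.6510/(1+0.144)^2 + 11.6970/(1+0.144)^3 + 14.1767/(1+0.144)^4 + 123.2654/(1+0.144)^4 = 102.3920

CHF 102.39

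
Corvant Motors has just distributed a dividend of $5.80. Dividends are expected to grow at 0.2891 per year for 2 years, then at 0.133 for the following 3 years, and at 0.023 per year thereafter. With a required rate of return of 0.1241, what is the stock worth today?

Three-stage DDM. Project D₁…D_5; terminal Gordon value at t=5 with g = 0.023; discount at r = 0.1241.
D_1 = 7.4768
D_2 = 9.6383
D_3 = 10.9202
D_4 = 12.3726
D_5 = 14.0182
TV_5 = 14.3406/(0.1241−0.023) = 141.8455
P₀ = Σ Dₜ/(1+r)ᵗ + TV_5/(1+r)^5 = 116.5560

$116.56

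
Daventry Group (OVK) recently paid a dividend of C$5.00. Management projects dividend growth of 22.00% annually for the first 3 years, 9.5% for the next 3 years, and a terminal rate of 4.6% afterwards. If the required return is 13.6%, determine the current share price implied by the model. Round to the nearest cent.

C$99.06

Three-stage DDM. Project D₁…D_6; terminal Gordon value at t=6 with g = 0.046; discount at r = 0.136.
D_1 = 6.1000
D_2 = 7.4420
D_3 = 9.0792
D_4 = 9.9418
D_5 = 10.8862
D_6 = 11.9204
TV_6 = 12.4688/(0.136−0.046) = 138.5419
P₀ = Σ Dₜ/(1+r)ᵗ + TV_6/(1+r)^6 = 99.0632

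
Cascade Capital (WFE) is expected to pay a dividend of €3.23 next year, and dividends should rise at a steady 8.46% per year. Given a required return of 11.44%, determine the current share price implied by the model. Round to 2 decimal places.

Gordon growth model: P₀ = D₁/(r − g), with D₁ = 3.23 given directly.
P₀ = 3.2300 / (0.1144 − 0.0846) = 3.2300 / 0.0298 = 108.3893

€108.39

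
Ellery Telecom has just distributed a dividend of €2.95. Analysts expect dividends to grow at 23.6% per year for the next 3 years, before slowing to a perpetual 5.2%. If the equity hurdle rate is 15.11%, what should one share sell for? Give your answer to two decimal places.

Two-stage DDM. Project D₁…D_3 at 0.236, terminal growth 0.052, discount at r = 0.1511.
D_1 = 3.6462
D_2 = 4.5067
D_3 = 5.5703
Terminal value at t=3: TV = D_4/(r−g) = 5.8599/(0.1511−0.052) = 59.1316
P₀ = 3.6462/(1+0.1511)^1 + 4.5067/(1+0.1511)^2 + 5.5703/(1+0.1511)^3 + 59.1316/(1+0.1511)^3 = 48.9895

€48.99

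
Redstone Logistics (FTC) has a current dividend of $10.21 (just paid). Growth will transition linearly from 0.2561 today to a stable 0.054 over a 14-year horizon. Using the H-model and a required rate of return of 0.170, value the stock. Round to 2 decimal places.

H-model: P₀ = D₀[(1+g_L) + H(g_S−g_L)]/(r−g_L), with H = 14/2 = 7.
P₀ = 10.21 × [(1+0.054) + 7×(0.2561−0.054)] / (0.17−0.054)
   = 10.21 × 2.4687 / 0.116 = 217.2882

$217.29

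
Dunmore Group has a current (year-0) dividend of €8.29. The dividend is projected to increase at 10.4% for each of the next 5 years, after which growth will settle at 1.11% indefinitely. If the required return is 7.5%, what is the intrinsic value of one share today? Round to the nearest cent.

€194.78

Two-stage DDM. Project D₁…D_5 at 0.104, terminal growth 0.0111, discount at r = 0.075.
D_1 = 9.1522
D_2 = 10.1040
D_3 = 11.1548
D_4 = 12.3149
D_5 = 13.5956
Terminal value at t=5: TV = D_6/(r−g) = 13.7466/(0.075−0.0111) = 215.1261
P₀ = 9.1522/(1+0.075)^1 + 10.1040/(1+0.075)^2 + 11.1548/(1+0.075)^3 + 12.3149/(1+0.075)^4 + 13.5956/(1+0.075)^5 + 215.1261/(1+0.075)^5 = 194.7756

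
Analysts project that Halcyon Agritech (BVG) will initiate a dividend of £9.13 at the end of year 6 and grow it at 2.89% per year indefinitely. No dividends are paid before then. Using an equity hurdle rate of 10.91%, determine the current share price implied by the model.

Deferred-dividend DDM. At t=5 the remaining stream is a growing perpetuity with first payment D_6 = 9.13.
V_5 = D_6/(r−g) = 9.13/(0.1091−0.0289) = 113.8404
P₀ = V_5/(1+r)^5 = 113.8404/(1+0.1091)^5 = 67.8333

£67.83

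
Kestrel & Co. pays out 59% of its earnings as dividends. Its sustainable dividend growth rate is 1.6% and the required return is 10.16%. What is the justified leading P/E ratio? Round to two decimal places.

6.89

Justified leading P/E = b/(r−g) = 0.59/(0.1016−0.016) = 6.8925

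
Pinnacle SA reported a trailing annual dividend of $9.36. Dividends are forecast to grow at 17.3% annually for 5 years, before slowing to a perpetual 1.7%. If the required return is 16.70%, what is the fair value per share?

$112.64

Two-stage DDM. Project D₁…D_5 at 0.173, terminal growth 0.017, discount at r = 0.167.
D_1 = 10.9793
D_2 = 12.8787
D_3 = 15.1067
D_4 = 17.7202
D_5 = 20.7858
Terminal value at t=5: TV = D_6/(r−g) = 21.1391/(0.167−0.017) = 140.9275
P₀ = 10.9793/(1+0.167)^1 + 12.8787/(1+0.167)^2 + 15.1067/(1+0.167)^3 + 17.7202/(1+0.167)^4 + 20.7858/(1+0.167)^5 + 140.9275/(1+0.167)^5 = 112.6359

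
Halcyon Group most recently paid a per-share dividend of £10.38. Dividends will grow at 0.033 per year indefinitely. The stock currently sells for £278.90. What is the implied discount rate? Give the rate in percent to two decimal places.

Rearranging the constant-growth DDM: r = D₁/P₀ + g.
D₁ = 10.38 × (1 + 0.033) = 10.7225.
r = 10.7225 / 278.90 + 0.033 = 0.03845 + 0.033 = 0.07145

7.14%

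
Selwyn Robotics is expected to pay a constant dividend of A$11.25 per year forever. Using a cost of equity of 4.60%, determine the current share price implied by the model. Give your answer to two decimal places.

A$244.57

Zero-growth DDM (perpetuity): P₀ = D/r = 11.25 / 0.046 = 244.5652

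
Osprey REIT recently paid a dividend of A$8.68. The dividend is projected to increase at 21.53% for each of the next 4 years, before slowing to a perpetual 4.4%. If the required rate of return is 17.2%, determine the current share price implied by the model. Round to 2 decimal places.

Two-stage DDM. Project D₁…D_4 at 0.2153, terminal growth 0.044, discount at r = 0.172.
D_1 = 10.5488
D_2 = 12.8200
D_3 = 15.5801
D_4 = 18.9345
Terminal value at t=4: TV = D_5/(r−g) = 19.7676/(0.172−0.044) = 154.4345
P₀ = 10.5488/(1+0.172)^1 + 12.8200/(1+0.172)^2 + 15.5801/(1+0.172)^3 + 18.9345/(1+0.172)^4 + 154.4345/(1+0.172)^4 = 119.9004

A$119.90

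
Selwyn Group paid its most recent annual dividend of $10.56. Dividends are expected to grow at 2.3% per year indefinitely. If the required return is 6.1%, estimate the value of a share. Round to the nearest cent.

Gordon growth model: P₀ = D₁/(r − g). D₁ = 10.56 × (1 + 0.023) = 10.8029.
P₀ = 10.8029 / (0.061 − 0.023) = 10.8029 / 0.038 = 284.2863

$284.29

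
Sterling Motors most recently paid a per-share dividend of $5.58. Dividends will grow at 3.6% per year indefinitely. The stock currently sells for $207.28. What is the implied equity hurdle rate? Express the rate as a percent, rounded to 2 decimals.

6.39%

Rearranging the constant-growth DDM: r = D₁/P₀ + g.
D₁ = 5.58 × (1 + 0.036) = 5.7809.
r = 5.7809 / 207.28 + 0.036 = 0.02789 + 0.036 = 0.06389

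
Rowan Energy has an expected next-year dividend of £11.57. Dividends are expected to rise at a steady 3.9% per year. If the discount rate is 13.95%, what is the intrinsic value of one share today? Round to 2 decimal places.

Gordon growth model: P₀ = D₁/(r − g), with D₁ = 11.57 given directly.
P₀ = 11.5700 / (0.1395 − 0.039) = 11.5700 / 0.1005 = 115.1244

£115.12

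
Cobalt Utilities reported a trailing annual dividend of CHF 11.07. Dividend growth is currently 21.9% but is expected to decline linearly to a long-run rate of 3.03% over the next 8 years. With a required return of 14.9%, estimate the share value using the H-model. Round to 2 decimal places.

H-model: P₀ = D₀[(1+g_L) + H(g_S−g_L)]/(r−g_L), with H = 8/2 = 4.
P₀ = 11.07 × [(1+0.0303) + 4×(0.219−0.0303)] / (0.149−0.0303)
   = 11.07 × 1.7851 / 0.1187 = 166.4790

CHF 166.48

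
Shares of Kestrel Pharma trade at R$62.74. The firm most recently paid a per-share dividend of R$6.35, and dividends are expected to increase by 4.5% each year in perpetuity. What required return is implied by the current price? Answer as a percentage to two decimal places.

Rearranging the constant-growth DDM: r = D₁/P₀ + g.
D₁ = 6.35 × (1 + 0.045) = 6.6357.
r = 6.6357 / 62.74 + 0.045 = 0.10577 + 0.045 = 0.15077

15.08%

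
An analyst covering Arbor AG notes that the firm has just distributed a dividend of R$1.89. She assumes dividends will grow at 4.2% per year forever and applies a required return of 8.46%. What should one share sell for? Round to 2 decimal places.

R$46.23

Gordon growth model: P₀ = D₁/(r − g). D₁ = 1.89 × (1 + 0.042) = 1.9694.
P₀ = 1.9694 / (0.0846 − 0.042) = 1.9694 / 0.0426 = 46.2296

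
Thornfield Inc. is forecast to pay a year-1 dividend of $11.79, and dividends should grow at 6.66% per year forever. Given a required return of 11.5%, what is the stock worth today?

Gordon growth model: P₀ = D₁/(r − g), with D₁ = 11.79 given directly.
P₀ = 11.7900 / (0.115 − 0.0666) = 11.7900 / 0.0484 = 243.5950

$243.60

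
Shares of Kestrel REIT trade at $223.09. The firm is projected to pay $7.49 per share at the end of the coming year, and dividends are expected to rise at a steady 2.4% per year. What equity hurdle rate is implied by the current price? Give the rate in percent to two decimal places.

5.76%

Rearranging the constant-growth DDM: r = D₁/P₀ + g.
r = 7.4900 / 223.09 + 0.024 = 0.03357 + 0.024 = 0.05757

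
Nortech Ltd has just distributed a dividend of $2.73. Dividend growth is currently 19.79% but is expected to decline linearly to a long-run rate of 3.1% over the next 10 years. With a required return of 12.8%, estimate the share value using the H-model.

H-model: P₀ = D₀[(1+g_L) + H(g_S−g_L)]/(r−g_L), with H = 10/2 = 5.
P₀ = 2.73 × [(1+0.031) + 5×(0.1979−0.031)] / (0.128−0.031)
   = 2.73 × 1.8655 / 0.097 = 52.5032

$52.50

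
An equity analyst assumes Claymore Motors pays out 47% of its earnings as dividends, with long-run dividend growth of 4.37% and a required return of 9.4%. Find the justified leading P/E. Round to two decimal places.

Justified leading P/E = b/(r−g) = 0.47/(0.094−0.0437) = 9.3439

9.34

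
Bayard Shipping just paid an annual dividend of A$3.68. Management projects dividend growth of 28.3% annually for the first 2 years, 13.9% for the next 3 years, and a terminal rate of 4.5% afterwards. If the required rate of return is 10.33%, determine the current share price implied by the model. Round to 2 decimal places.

Three-stage DDM. Project D₁…D_5; terminal Gordon value at t=5 with g = 0.045; discount at r = 0.1033.
D_1 = 4.7214
D_2 = 6.0576
D_3 = 6.8996
D_4 = 7.8587
D_5 = 8.9510
TV_5 = 9.3538/(0.1033−0.045) = 160.4427
P₀ = Σ Dₜ/(1+r)ᵗ + TV_5/(1+r)^5 = 123.3134

A$123.31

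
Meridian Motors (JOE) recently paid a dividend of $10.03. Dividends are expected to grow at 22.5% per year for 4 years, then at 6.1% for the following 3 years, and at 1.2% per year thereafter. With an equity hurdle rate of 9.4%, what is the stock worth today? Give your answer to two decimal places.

$275.68

Three-stage DDM. Project D₁…D_7; terminal Gordon value at t=7 with g = 0.012; discount at r = 0.094.
D_1 = 12.2867
D_2 = 15.0513
D_3 = 18.4378
D_4 = 22.5863
D_5 = 23.9641
D_6 = 25.4259
D_7 = 26.9769
TV_7 = 27.3006/(0.094−0.012) = 332.9340
P₀ = Σ Dₜ/(1+r)ᵗ + TV_7/(1+r)^7 = 275.6795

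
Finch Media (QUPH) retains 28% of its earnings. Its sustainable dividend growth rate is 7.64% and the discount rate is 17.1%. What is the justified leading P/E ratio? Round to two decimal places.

7.61

Payout ratio b = 1 − 0.28 = 0.72.
Justified leading P/E = b/(r−g) = 0.72/(0.171−0.0764) = 7.6110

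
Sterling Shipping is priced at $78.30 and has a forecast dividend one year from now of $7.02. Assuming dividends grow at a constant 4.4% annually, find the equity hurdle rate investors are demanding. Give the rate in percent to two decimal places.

Rearranging the constant-growth DDM: r = D₁/P₀ + g.
r = 7.0200 / 78.30 + 0.044 = 0.08966 + 0.044 = 0.13366

13.37%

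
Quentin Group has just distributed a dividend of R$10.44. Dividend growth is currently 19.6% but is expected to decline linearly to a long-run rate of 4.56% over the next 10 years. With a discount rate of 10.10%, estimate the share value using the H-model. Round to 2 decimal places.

H-model: P₀ = D₀[(1+g_L) + H(g_S−g_L)]/(r−g_L), with H = 10/2 = 5.
P₀ = 10.44 × [(1+0.0456) + 5×(0.196−0.0456)] / (0.101−0.0456)
   = 10.44 × 1.7976 / 0.0554 = 338.7535

R$338.75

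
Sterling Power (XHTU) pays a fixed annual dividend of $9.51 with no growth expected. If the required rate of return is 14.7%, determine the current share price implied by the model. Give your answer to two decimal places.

$64.69

Zero-growth DDM (perpetuity): P₀ = D/r = 9.51 / 0.147 = 64.6939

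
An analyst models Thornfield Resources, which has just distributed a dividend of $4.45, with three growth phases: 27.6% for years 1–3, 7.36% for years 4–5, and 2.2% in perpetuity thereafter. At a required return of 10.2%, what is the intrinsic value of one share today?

$115.08

Three-stage DDM. Project D₁…D_5; terminal Gordon value at t=5 with g = 0.022; discount at r = 0.102.
D_1 = 5.6782
D_2 = 7.2454
D_3 = 9.2451
D_4 = 9.9255
D_5 = 10.6561
TV_5 = 10.8905/(0.102−0.022) = 136.1313
P₀ = Σ Dₜ/(1+r)ᵗ + TV_5/(1+r)^5 = 115.0766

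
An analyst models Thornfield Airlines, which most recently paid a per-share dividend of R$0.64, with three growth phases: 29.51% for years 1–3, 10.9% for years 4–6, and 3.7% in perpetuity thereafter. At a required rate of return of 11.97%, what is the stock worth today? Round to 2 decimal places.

Three-stage DDM. Project D₁…D_6; terminal Gordon value at t=6 with g = 0.037; discount at r = 0.1197.
D_1 = 0.8289
D_2 = 1.0735
D_3 = 1.3902
D_4 = 1.5418
D_5 = 1.7098
D_6 = 1.8962
TV_6 = 1.9664/(0.1197−0.037) = 23.7770
P₀ = Σ Dₜ/(1+r)ᵗ + TV_6/(1+r)^6 = 17.5670

R$17.57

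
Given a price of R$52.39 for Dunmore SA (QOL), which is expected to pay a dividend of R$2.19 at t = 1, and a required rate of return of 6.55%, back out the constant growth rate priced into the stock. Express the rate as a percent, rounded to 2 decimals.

2.37%

From P₀ = D₁/(r − g), the implied growth is g = r − D₁/P₀.
g = 0.0655 − 2.19/52.39 = 0.0655 − 0.04180 = 0.02370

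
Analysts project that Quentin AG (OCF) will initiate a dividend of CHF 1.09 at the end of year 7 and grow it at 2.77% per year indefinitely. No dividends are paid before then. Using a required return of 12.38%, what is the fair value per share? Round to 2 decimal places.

CHF 5.63

Deferred-dividend DDM. At t=6 the remaining stream is a growing perpetuity with first payment D_7 = 1.09.
V_6 = D_7/(r−g) = 1.09/(0.1238−0.0277) = 11.3424
P₀ = V_6/(1+r)^6 = 11.3424/(1+0.1238)^6 = 5.6308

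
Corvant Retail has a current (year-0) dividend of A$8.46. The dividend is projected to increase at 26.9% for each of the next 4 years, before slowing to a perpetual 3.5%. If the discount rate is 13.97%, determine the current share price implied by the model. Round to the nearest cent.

A$173.13

Two-stage DDM. Project D₁…D_4 at 0.269, terminal growth 0.035, discount at r = 0.1397.
D_1 = 10.7357
D_2 = 13.6237
D_3 = 17.2884
D_4 = 21.9390
Terminal value at t=4: TV = D_5/(r−g) = 22.7069/(0.1397−0.035) = 216.8755
P₀ = 10.7357/(1+0.1397)^1 + 13.6237/(1+0.1397)^2 + 17.2884/(1+0.1397)^3 + 21.9390/(1+0.1397)^4 + 216.8755/(1+0.1397)^4 = 173.1330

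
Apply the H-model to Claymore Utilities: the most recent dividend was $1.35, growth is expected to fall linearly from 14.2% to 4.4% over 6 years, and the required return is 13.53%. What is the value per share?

H-model: P₀ = D₀[(1+g_L) + H(g_S−g_L)]/(r−g_L), with H = 6/2 = 3.
P₀ = 1.35 × [(1+0.044) + 3×(0.142−0.044)] / (0.1353−0.044)
   = 1.35 × 1.3380 / 0.0913 = 19.7842

$19.78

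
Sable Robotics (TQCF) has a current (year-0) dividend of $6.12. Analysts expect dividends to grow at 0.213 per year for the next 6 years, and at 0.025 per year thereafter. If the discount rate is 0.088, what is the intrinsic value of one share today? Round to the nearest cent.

Two-stage DDM. Project D₁…D_6 at 0.213, terminal growth 0.025, discount at r = 0.088.
D_1 = 7.4236
D_2 = 9.0048
D_3 = 10.9228
D_4 = 13.2494
D_5 = 16.0715
D_6 = 19.4947
Terminal value at t=6: TV = D_7/(r−g) = 19.9821/(0.088−0.025) = 317.1754
P₀ = 7.4236/(1+0.088)^1 + 9.0048/(1+0.088)^2 + 10.9228/(1+0.088)^3 + 13.2494/(1+0.088)^4 + 16.0715/(1+0.088)^5 + 19.4947/(1+0.088)^6 + 317.1754/(1+0.088)^6 = 245.8779

$245.88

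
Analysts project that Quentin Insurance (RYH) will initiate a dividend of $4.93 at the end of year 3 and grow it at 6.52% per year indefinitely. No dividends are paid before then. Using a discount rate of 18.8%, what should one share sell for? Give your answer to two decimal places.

$28.45

Deferred-dividend DDM. At t=2 the remaining stream is a growing perpetuity with first payment D_3 = 4.93.
V_2 = D_3/(r−g) = 4.93/(0.188−0.0652) = 40.1466
P₀ = V_2/(1+r)^2 = 40.1466/(1+0.188)^2 = 28.4456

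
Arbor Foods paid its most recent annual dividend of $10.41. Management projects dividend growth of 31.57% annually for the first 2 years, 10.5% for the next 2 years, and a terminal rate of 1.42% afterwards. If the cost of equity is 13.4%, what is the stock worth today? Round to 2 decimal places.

Three-stage DDM. Project D₁…D_4; terminal Gordon value at t=4 with g = 0.0142; discount at r = 0.134.
D_1 = 13.6964
D_2 = 18.0204
D_3 = 19.9125
D_4 = 22.0034
TV_4 = 22.3158/(0.134−0.0142) = 186.2755
P₀ = Σ Dₜ/(1+r)ᵗ + TV_4/(1+r)^4 = 165.6946

$165.69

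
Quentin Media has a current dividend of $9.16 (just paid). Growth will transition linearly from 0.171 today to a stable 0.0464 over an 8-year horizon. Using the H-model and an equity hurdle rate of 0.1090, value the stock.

$226.04

H-model: P₀ = D₀[(1+g_L) + H(g_S−g_L)]/(r−g_L), with H = 8/2 = 4.
P₀ = 9.16 × [(1+0.0464) + 4×(0.171−0.0464)] / (0.109−0.0464)
   = 9.16 × 1.5448 / 0.0626 = 226.0442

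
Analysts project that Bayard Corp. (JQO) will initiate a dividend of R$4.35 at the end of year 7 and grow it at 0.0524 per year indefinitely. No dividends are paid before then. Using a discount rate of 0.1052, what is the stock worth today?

R$45.21

Deferred-dividend DDM. At t=6 the remaining stream is a growing perpetuity with first payment D_7 = 4.35.
V_6 = D_7/(r−g) = 4.35/(0.1052−0.0524) = 82.3864
P₀ = V_6/(1+r)^6 = 82.3864/(1+0.1052)^6 = 45.2075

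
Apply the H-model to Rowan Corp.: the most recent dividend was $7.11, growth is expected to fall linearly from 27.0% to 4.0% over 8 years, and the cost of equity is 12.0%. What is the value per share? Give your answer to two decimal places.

$174.20

H-model: P₀ = D₀[(1+g_L) + H(g_S−g_L)]/(r−g_L), with H = 8/2 = 4.
P₀ = 7.11 × [(1+0.04) + 4×(0.27−0.04)] / (0.12−0.04)
   = 7.11 × 1.9600 / 0.08 = 174.1950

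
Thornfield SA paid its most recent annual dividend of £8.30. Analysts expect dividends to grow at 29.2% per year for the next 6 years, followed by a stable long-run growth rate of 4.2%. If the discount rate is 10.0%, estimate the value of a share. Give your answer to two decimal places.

£482.29

Two-stage DDM. Project D₁…D_6 at 0.292, terminal growth 0.042, discount at r = 0.1.
D_1 = 10.7236
D_2 = 13.8549
D_3 = 17.9005
D_4 = 23.1275
D_5 = 29.8807
D_6 = 38.6059
Terminal value at t=6: TV = D_7/(r−g) = 40.2273/(0.1−0.042) = 693.5742
P₀ = 10.7236/(1+0.1)^1 + 13.8549/(1+0.1)^2 + 17.9005/(1+0.1)^3 + 23.1275/(1+0.1)^4 + 29.8807/(1+0.1)^5 + 38.6059/(1+0.1)^6 + 693.5742/(1+0.1)^6 = 482.2944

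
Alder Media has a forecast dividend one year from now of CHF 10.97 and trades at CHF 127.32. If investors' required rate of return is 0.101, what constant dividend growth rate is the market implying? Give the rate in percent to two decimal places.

1.48%

From P₀ = D₁/(r − g), the implied growth is g = r − D₁/P₀.
g = 0.101 − 10.97/127.32 = 0.101 − 0.08616 = 0.01484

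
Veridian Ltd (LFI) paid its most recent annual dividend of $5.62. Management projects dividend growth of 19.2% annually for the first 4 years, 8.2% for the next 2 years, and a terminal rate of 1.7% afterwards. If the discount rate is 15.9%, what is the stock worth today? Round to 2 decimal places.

$74.73

Three-stage DDM. Project D₁…D_6; terminal Gordon value at t=6 with g = 0.017; discount at r = 0.159.
D_1 = 6.6990
D_2 = 7.9853
D_3 = 9.5184
D_4 = 11.3460
D_5 = 12.2763
D_6 = 13.2830
TV_6 = 13.5088/(0.159−0.017) = 95.1324
P₀ = Σ Dₜ/(1+r)ᵗ + TV_6/(1+r)^6 = 74.7257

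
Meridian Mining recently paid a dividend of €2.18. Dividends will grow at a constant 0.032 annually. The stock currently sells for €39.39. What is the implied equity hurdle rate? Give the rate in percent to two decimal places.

Rearranging the constant-growth DDM: r = D₁/P₀ + g.
D₁ = 2.18 × (1 + 0.032) = 2.2498.
r = 2.2498 / 39.39 + 0.032 = 0.05712 + 0.032 = 0.08912

8.91%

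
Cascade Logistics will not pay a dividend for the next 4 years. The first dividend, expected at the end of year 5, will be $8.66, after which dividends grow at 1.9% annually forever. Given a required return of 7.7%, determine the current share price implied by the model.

$110.98

Deferred-dividend DDM. At t=4 the remaining stream is a growing perpetuity with first payment D_5 = 8.66.
V_4 = D_5/(r−g) = 8.66/(0.077−0.019) = 149.3103
P₀ = V_4/(1+r)^4 = 149.3103/(1+0.077)^4 = 110.9755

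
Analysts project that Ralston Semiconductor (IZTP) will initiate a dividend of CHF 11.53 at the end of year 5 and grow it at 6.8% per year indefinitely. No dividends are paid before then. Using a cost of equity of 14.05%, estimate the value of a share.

CHF 94.00

Deferred-dividend DDM. At t=4 the remaining stream is a growing perpetuity with first payment D_5 = 11.53.
V_4 = D_5/(r−g) = 11.53/(0.1405−0.068) = 159.0345
P₀ = V_4/(1+r)^4 = 159.0345/(1+0.1405)^4 = 93.9962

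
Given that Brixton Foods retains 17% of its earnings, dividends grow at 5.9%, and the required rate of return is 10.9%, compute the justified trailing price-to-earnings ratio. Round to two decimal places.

Payout ratio b = 1 − 0.17 = 0.83.
Justified trailing P/E = b(1+g)/(r−g) = 0.83×(1+0.059)/(0.109−0.059) = 17.5794

17.58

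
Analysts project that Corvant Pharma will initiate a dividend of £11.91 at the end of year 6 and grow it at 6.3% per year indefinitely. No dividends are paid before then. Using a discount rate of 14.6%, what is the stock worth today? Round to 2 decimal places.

Deferred-dividend DDM. At t=5 the remaining stream is a growing perpetuity with first payment D_6 = 11.91.
V_5 = D_6/(r−g) = 11.91/(0.146−0.063) = 143.4940
P₀ = V_5/(1+r)^5 = 143.4940/(1+0.146)^5 = 72.5956

£72.60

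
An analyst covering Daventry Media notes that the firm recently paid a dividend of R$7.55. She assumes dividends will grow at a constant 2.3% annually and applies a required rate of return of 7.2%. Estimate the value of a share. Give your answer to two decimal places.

Gordon growth model: P₀ = D₁/(r − g). D₁ = 7.55 × (1 + 0.023) = 7.7236.
P₀ = 7.7236 / (0.072 − 0.023) = 7.7236 / 0.049 = 157.6255

R$157.63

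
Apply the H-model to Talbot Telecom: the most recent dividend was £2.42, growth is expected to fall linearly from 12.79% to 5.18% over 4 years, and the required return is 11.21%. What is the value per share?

H-model: P₀ = D₀[(1+g_L) + H(g_S−g_L)]/(r−g_L), with H = 4/2 = 2.
P₀ = 2.42 × [(1+0.0518) + 2×(0.1279−0.0518)] / (0.1121−0.0518)
   = 2.42 × 1.2040 / 0.0603 = 48.3197

£48.32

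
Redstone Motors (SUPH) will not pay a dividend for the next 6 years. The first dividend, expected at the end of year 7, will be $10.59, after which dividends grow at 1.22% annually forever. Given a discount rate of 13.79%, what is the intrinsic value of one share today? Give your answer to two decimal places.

Deferred-dividend DDM. At t=6 the remaining stream is a growing perpetuity with first payment D_7 = 10.59.
V_6 = D_7/(r−g) = 10.59/(0.1379−0.0122) = 84.2482
P₀ = V_6/(1+r)^6 = 84.2482/(1+0.1379)^6 = 38.8093

$38.81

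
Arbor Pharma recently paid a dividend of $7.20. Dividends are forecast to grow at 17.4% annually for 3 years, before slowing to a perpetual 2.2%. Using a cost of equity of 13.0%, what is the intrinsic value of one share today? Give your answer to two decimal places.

Two-stage DDM. Project D₁…D_3 at 0.174, terminal growth 0.022, discount at r = 0.13.
D_1 = 8.4528
D_2 = 9.9236
D_3 = 11.6503
Terminal value at t=3: TV = D_4/(r−g) = 11.9066/(0.13−0.022) = 110.2463
P₀ = 8.4528/(1+0.13)^1 + 9.9236/(1+0.13)^2 + 11.6503/(1+0.13)^3 + 110.2463/(1+0.13)^3 = 99.7324

$99.73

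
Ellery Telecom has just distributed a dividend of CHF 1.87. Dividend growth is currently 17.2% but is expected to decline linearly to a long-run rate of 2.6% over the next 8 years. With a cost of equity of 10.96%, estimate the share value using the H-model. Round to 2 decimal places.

H-model: P₀ = D₀[(1+g_L) + H(g_S−g_L)]/(r−g_L), with H = 8/2 = 4.
P₀ = 1.87 × [(1+0.026) + 4×(0.172−0.026)] / (0.1096−0.026)
   = 1.87 × 1.6100 / 0.0836 = 36.0132

CHF 36.01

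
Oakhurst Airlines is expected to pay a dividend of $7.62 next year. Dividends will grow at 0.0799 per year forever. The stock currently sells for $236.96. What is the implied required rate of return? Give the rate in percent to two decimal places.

11.21%

Rearranging the constant-growth DDM: r = D₁/P₀ + g.
r = 7.6200 / 236.96 + 0.0799 = 0.03216 + 0.0799 = 0.11206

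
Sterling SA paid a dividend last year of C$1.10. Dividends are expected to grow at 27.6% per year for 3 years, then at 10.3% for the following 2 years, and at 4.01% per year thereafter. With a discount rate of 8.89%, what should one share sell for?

Three-stage DDM. Project D₁…D_5; terminal Gordon value at t=5 with g = 0.0401; discount at r = 0.0889.
D_1 = 1.4036
D_2 = 1.7910
D_3 = 2.2853
D_4 = 2.5207
D_5 = 2.7803
TV_5 = 2.8918/(0.0889−0.0401) = 59.2585
P₀ = Σ Dₜ/(1+r)ᵗ + TV_5/(1+r)^5 = 46.8876

C$46.89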